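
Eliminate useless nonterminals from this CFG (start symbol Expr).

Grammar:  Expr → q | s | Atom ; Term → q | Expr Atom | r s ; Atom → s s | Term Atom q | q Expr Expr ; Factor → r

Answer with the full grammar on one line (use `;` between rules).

Expr → q | s | Atom; Term → q | Expr Atom | r s; Atom → s s | Term Atom q | q Expr Expr

Generating nonterminals: {Atom, Expr, Factor, Term}.
Reachable from Expr after that: {Atom, Expr, Term}.
Removed useless symbols: {Factor} and every production mentioning them.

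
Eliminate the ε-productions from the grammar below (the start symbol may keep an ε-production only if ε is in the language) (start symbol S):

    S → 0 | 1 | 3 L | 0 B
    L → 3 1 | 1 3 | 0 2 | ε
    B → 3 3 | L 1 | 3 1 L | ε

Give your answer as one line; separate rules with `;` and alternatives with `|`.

The nullable symbols are {B, L}.
ε ∉ L(G), so no ε-production is kept.
For each production, add variants omitting each subset of nullable occurrences: S → 3 L gives 3 L | 3. B → L 1 gives L 1 | 1. B → 3 1 L gives 3 1 L | 3 1.

S → 0 | 1 | 3 L | 3 | 0 B; L → 3 1 | 1 3 | 0 2; B → 3 3 | L 1 | 1 | 3 1 L | 3 1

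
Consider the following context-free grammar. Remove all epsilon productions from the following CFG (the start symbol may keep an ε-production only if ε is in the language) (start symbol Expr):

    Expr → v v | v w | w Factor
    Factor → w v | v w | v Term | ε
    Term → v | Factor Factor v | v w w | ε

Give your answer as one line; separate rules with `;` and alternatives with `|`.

Nullable nonterminals: {Factor, Term}.
ε ∉ L(G), so no ε-production is kept.
Add the nullable-subset variants: Expr → w Factor gives w Factor | w. Factor → v Term gives v Term | v. Term → Factor Factor v gives Factor Factor v | Factor v.

Expr → v v | v w | w Factor | w; Factor → w v | v w | v Term | v; Term → v | Factor Factor v | Factor v | v w w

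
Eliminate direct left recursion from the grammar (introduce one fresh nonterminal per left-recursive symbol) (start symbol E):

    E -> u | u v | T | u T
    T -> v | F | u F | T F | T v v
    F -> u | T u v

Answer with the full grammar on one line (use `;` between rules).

T is directly left-recursive.
For T: α = {F, v v}, β = {v, F, u F}. Rewrite as T → β T' and T' → α T' | ε.

E -> u | u v | T | u T; T -> v T' | F T' | u F T'; F -> u | T u v; T' -> F T' | v v T' | ε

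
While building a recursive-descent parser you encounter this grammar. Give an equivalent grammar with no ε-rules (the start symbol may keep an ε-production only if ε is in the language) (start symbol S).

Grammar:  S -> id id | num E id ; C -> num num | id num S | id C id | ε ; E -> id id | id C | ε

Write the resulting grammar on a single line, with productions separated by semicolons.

S -> id id | num E id | num id; C -> num num | id num S | id C id | id id; E -> id id | id C | id

Nullable set = {C, E}.
ε ∉ L(G), so no ε-production is kept.
For each production, add variants omitting each subset of nullable occurrences: S → num E id gives num E id | num id. C → id C id gives id C id | id id. E → id C gives id C | id.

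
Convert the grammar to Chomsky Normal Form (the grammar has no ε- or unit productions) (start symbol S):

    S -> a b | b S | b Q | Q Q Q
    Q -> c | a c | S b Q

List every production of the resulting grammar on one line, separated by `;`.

S -> X1 X2 | X2 S | X2 Q | Q Y1; Q -> c | X1 X3 | S Y2; X1 -> a; X2 -> b; X3 -> c; Y1 -> Q Q; Y2 -> X2 Q

Introduce a nonterminal for each terminal appearing in a rule of length ≥ 2: X1 → a, X2 → b, X3 → c.
Binarize each right-hand side of length ≥ 3 by chaining fresh nonterminals (Y1, Y2, …): affected rules were S → Q Q Q; Q → S X2 Q.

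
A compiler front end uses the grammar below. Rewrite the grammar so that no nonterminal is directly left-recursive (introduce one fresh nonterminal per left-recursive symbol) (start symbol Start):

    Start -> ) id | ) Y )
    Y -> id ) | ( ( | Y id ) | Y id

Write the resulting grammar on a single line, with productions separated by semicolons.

Directly left-recursive nonterminal: Y.
For Y: α = {id ), id}, β = {id ), ( (}. Rewrite as Y → β Y1 and Y1 → α Y1 | ε.

Start -> ) id | ) Y ); Y -> id ) Y1 | ( ( Y1; Y1 -> id ) Y1 | id Y1 | epsilon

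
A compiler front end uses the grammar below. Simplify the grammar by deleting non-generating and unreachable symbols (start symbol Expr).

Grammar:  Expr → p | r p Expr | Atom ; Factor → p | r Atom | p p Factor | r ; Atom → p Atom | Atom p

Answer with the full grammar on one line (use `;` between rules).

Generating nonterminals: {Expr, Factor}.
Reachable from Expr after that: {Expr}.
Removed useless symbols: {Atom, Factor} and every production mentioning them.

Expr → p | r p Expr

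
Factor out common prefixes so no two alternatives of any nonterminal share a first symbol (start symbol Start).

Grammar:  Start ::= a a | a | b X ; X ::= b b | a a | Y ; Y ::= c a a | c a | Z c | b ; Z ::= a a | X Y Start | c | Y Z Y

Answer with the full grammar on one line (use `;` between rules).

Start has alternatives sharing prefix 'a': factor to Start → a Start1 with Start1 → a | ε.
Y has alternatives sharing prefix 'c a': factor to Y → c a Y1 with Y1 → a | ε.

Start ::= b X | a Start1; X ::= b b | a a | Y; Y ::= Z c | b | c a Y1; Z ::= a a | X Y Start | c | Y Z Y; Start1 ::= a | ε; Y1 ::= a | ε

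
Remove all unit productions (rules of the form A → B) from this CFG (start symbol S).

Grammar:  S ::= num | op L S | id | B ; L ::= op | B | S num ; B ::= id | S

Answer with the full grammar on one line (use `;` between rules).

Unit pairs: B ⇒* {S}; L ⇒* {B, S}; S ⇒* {B}.
Replace each nonterminal's rules with the union of the non-unit rules of every nonterminal it unit-derives.

S ::= id | num | op L S; L ::= op | S num | id | num | op L S; B ::= id | num | op L S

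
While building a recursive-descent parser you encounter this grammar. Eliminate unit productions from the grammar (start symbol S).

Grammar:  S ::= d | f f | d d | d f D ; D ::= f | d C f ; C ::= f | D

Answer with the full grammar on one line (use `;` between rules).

S ::= d | f f | d d | d f D; D ::= f | d C f; C ::= f | d C f

Unit pairs: C ⇒* {D}.
Replace each nonterminal's rules with the union of the non-unit rules of every nonterminal it unit-derives.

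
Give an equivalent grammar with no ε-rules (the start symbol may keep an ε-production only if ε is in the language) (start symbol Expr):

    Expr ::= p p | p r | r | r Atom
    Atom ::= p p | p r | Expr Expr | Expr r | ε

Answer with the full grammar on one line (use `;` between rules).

Expr ::= p p | p r | r | r Atom; Atom ::= p p | p r | Expr Expr | Expr r

Nullable nonterminals: {Atom}.
ε ∉ L(G), so no ε-production is kept.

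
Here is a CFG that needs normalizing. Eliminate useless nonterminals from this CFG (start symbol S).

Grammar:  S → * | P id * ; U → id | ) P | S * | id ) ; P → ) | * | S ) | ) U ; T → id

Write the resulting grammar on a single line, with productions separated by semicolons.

S → * | P id *; U → id | ) P | S * | id ); P → ) | * | S ) | ) U

Generating nonterminals: {P, S, T, U}.
Reachable from S after that: {P, S, U}.
Removed useless symbols: {T} and every production mentioning them.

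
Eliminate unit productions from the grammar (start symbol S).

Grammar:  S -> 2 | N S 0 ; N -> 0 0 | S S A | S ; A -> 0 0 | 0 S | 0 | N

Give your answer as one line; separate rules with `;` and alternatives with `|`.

S -> 2 | N S 0; N -> 2 | N S 0 | 0 0 | S S A; A -> 2 | N S 0 | 0 0 | S S A | 0 S | 0

Unit pairs: A ⇒* {N, S}; N ⇒* {S}.
Replace each nonterminal's rules with the union of the non-unit rules of every nonterminal it unit-derives.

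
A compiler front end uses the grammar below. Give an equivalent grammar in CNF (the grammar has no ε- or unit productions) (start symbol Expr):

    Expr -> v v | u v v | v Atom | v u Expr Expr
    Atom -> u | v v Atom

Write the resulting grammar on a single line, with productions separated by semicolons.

Expr -> X1 X1 | X2 Y1 | X1 Atom | X1 Y2; Atom -> u | X1 Y4; X1 -> v; X2 -> u; Y1 -> X1 X1; Y2 -> X2 Y3; Y3 -> Expr Expr; Y4 -> X1 Atom

Introduce a nonterminal for each terminal appearing in a rule of length ≥ 2: X1 → v, X2 → u.
Binarize each right-hand side of length ≥ 3 by chaining fresh nonterminals (Y1, Y2, …): affected rules were Expr → X2 X1 X1; Expr → X1 X2 Expr Expr; Atom → X1 X1 Atom.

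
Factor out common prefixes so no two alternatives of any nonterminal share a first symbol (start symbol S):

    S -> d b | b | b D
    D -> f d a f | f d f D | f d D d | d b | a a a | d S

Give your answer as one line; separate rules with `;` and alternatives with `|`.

S -> d b | b S'; D -> a a a | f d D' | d D''; S' -> ε | D; D' -> a f | f D | D d; D'' -> b | S

S has alternatives sharing prefix 'b': factor to S → b S' with S' → ε | D.
D has alternatives sharing prefix 'f d': factor to D → f d D' with D' → a f | f D | D d.
D has alternatives sharing prefix 'd': factor to D → d D'' with D'' → b | S.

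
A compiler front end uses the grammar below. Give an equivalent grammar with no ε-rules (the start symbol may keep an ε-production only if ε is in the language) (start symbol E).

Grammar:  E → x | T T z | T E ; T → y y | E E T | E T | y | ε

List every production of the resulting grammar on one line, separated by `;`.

Nullable nonterminals: {T}.
ε ∉ L(G), so no ε-production is kept.
Add the nullable-subset variants: E → T T z gives T T z | T z | z. T → E E T gives E E T | E E. T → E T gives E T | E.

E → x | T T z | T z | z | T E; T → y y | E E T | E E | E T | E | y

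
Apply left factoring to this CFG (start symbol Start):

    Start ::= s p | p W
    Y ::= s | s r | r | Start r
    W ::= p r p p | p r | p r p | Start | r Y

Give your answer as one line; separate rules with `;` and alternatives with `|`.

Start ::= s p | p W; Y ::= r | Start r | s Y1; W ::= Start | r Y | p r W1; Y1 ::= ε | r; W1 ::= ε | p W11; W11 ::= p | ε

Y has alternatives sharing prefix 's': factor to Y → s Y1 with Y1 → ε | r.
W has alternatives sharing prefix 'p r': factor to W → p r W1 with W1 → p p | ε | p.
W1 has alternatives sharing prefix 'p': factor to W1 → p W11 with W11 → p | ε.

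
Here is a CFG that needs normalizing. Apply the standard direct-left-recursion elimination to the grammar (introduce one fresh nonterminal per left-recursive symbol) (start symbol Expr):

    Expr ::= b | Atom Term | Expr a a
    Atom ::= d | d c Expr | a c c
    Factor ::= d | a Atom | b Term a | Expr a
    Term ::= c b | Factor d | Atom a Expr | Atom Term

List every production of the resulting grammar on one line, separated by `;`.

Expr ::= b Expr1 | Atom Term Expr1; Atom ::= d | d c Expr | a c c; Factor ::= d | a Atom | b Term a | Expr a; Term ::= c b | Factor d | Atom a Expr | Atom Term; Expr1 ::= a a Expr1 | eps

Directly left-recursive nonterminal: Expr.
For Expr: α = {a a}, β = {b, Atom Term}. Rewrite as Expr → β Expr1 and Expr1 → α Expr1 | ε.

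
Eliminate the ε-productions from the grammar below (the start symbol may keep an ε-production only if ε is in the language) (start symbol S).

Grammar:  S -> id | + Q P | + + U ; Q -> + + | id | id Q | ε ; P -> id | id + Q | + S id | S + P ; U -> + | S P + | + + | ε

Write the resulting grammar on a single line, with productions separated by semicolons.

S -> id | + Q P | + P | + + U | + +; Q -> + + | id | id Q; P -> id | id + Q | id + | + S id | S + P; U -> + | S P + | + +

Nullable nonterminals: {Q, U}.
ε ∉ L(G), so no ε-production is kept.
For each production, add variants omitting each subset of nullable occurrences: S → + Q P gives + Q P | + P. S → + + U gives + + U | + +. P → id + Q gives id + Q | id +.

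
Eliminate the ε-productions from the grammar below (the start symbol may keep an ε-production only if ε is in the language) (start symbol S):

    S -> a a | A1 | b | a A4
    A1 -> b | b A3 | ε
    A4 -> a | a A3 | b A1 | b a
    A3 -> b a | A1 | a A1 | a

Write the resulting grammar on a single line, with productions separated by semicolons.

S -> a a | A1 | b | a A4 | ε; A1 -> b | b A3; A4 -> a | a A3 | b A1 | b | b a; A3 -> b a | A1 | a A1 | a

Nullable nonterminals: {A1, A3, S}.
ε ∈ L(G) since S is nullable, so keep S → ε.
Expand every rule over subsets of its nullable positions: A4 → b A1 gives b A1 | b. A3 → a A1 gives a A1 | a.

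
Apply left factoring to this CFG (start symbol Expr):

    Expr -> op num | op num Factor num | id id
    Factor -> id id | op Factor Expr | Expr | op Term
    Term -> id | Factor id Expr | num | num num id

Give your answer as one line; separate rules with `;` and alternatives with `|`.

Expr has alternatives sharing prefix 'op num': factor to Expr → op num Expr1 with Expr1 → ε | Factor num.
Factor has alternatives sharing prefix 'op': factor to Factor → op Factor1 with Factor1 → Factor Expr | Term.
Term has alternatives sharing prefix 'num': factor to Term → num Term1 with Term1 → ε | num id.

Expr -> id id | op num Expr1; Factor -> id id | Expr | op Factor1; Term -> id | Factor id Expr | num Term1; Expr1 -> epsilon | Factor num; Factor1 -> Factor Expr | Term; Term1 -> epsilon | num id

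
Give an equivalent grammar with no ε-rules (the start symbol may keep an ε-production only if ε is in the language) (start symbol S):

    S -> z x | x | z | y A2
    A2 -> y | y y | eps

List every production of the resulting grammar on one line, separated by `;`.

S -> z x | x | z | y A2 | y; A2 -> y | y y

Nullable set = {A2}.
ε ∉ L(G), so no ε-production is kept.
Add the nullable-subset variants: S → y A2 gives y A2 | y.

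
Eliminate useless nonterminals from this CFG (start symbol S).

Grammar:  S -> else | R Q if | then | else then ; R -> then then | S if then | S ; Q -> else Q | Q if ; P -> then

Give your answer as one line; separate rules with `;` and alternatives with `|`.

S -> else | then | else then

Generating nonterminals: {P, R, S}.
Reachable from S after that: {S}.
Removed useless symbols: {P, Q, R} and every production mentioning them.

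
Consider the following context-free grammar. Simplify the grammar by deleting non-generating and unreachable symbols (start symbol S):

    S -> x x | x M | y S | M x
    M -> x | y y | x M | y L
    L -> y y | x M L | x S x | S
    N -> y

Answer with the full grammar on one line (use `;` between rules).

Generating nonterminals: {L, M, N, S}.
Reachable from S after that: {L, M, S}.
Removed useless symbols: {N} and every production mentioning them.

S -> x x | x M | y S | M x; M -> x | y y | x M | y L; L -> y y | x M L | x S x | S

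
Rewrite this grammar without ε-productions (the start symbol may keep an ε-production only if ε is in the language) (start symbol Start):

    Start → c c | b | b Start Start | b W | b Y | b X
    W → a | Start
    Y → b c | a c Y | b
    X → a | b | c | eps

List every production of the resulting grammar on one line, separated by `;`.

Start → c c | b | b Start Start | b W | b Y | b X; W → a | Start; Y → b c | a c Y | b; X → a | b | c

Nullable set = {X}.
ε ∉ L(G), so no ε-production is kept.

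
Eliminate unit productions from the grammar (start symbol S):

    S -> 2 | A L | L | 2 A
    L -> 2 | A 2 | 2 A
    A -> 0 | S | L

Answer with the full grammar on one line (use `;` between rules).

S -> 2 | A 2 | 2 A | A L; L -> 2 | A 2 | 2 A; A -> 2 | A 2 | 2 A | A L | 0

Unit pairs: A ⇒* {L, S}; S ⇒* {L}.
Replace each nonterminal's rules with the union of the non-unit rules of every nonterminal it unit-derives.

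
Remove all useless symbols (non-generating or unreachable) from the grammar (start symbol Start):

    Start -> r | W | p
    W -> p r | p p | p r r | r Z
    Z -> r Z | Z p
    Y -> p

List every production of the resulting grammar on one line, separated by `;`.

Generating nonterminals: {Start, W, Y}.
Reachable from Start after that: {Start, W}.
Removed useless symbols: {Y, Z} and every production mentioning them.

Start -> r | W | p; W -> p r | p p | p r r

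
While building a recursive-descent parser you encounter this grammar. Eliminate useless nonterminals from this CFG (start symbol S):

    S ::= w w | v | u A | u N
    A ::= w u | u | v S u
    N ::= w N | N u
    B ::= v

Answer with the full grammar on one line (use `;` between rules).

S ::= w w | v | u A; A ::= w u | u | v S u

Generating nonterminals: {A, B, S}.
Reachable from S after that: {A, S}.
Removed useless symbols: {B, N} and every production mentioning them.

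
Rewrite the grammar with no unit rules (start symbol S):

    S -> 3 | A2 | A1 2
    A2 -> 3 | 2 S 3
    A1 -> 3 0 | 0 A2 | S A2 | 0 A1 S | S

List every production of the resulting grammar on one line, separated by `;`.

S -> 3 | 2 S 3 | A1 2; A2 -> 3 | 2 S 3; A1 -> 3 | 2 S 3 | 3 0 | 0 A2 | S A2 | 0 A1 S | A1 2

Unit pairs: A1 ⇒* {A2, S}; S ⇒* {A2}.
Replace each nonterminal's rules with the union of the non-unit rules of every nonterminal it unit-derives.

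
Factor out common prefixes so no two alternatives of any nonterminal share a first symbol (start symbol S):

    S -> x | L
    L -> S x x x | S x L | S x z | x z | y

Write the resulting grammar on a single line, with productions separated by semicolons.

S -> x | L; L -> x z | y | S x L'; L' -> x x | L | z

L has alternatives sharing prefix 'S x': factor to L → S x L' with L' → x x | L | z.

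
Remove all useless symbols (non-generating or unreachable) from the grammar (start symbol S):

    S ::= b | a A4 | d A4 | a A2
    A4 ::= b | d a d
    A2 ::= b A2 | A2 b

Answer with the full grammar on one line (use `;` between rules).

S ::= b | a A4 | d A4; A4 ::= b | d a d

Generating nonterminals: {A4, S}.
Reachable from S after that: {A4, S}.
Removed useless symbols: {A2} and every production mentioning them.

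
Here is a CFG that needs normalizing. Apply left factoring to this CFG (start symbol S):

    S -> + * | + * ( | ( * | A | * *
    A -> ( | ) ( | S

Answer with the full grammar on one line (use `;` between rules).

S -> ( * | A | * * | + * S'; A -> ( | ) ( | S; S' -> eps | (

S has alternatives sharing prefix '+ *': factor to S → + * S' with S' → ε | (.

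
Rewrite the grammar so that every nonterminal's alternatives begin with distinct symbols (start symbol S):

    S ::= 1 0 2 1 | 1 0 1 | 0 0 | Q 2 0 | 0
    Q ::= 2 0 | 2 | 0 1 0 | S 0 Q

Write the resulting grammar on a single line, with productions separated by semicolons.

S has alternatives sharing prefix '1 0': factor to S → 1 0 S' with S' → 2 1 | 1.
S has alternatives sharing prefix '0': factor to S → 0 S'' with S'' → 0 | ε.
Q has alternatives sharing prefix '2': factor to Q → 2 Q' with Q' → 0 | ε.

S ::= Q 2 0 | 1 0 S' | 0 S''; Q ::= 0 1 0 | S 0 Q | 2 Q'; S' ::= 2 1 | 1; S'' ::= 0 | ε; Q' ::= 0 | ε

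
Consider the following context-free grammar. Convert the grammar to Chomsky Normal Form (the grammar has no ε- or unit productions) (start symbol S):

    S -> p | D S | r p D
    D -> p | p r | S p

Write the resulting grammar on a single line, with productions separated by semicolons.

S -> p | D S | X1 Y1; D -> p | X2 X1 | S X2; X1 -> r; X2 -> p; Y1 -> X2 D

Introduce a nonterminal for each terminal appearing in a rule of length ≥ 2: X1 → r, X2 → p.
Binarize each right-hand side of length ≥ 3 by chaining fresh nonterminals (Y1, Y2, …): affected rules were S → X1 X2 D.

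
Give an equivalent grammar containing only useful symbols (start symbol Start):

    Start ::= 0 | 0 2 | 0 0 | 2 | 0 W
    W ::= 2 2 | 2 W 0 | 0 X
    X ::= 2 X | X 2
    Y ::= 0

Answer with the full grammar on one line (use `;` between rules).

Generating nonterminals: {Start, W, Y}.
Reachable from Start after that: {Start, W}.
Removed useless symbols: {X, Y} and every production mentioning them.

Start ::= 0 | 0 2 | 0 0 | 2 | 0 W; W ::= 2 2 | 2 W 0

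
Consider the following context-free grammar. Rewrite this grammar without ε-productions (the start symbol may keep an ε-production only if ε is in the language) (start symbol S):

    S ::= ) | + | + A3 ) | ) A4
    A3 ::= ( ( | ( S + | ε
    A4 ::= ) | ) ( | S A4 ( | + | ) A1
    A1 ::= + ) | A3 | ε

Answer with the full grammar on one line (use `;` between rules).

S ::= ) | + | + A3 ) | + ) | ) A4; A3 ::= ( ( | ( S +; A4 ::= ) | ) ( | S A4 ( | + | ) A1; A1 ::= + ) | A3

Nullable nonterminals: {A1, A3}.
ε ∉ L(G), so no ε-production is kept.
Expand every rule over subsets of its nullable positions: S → + A3 ) gives + A3 ) | + ).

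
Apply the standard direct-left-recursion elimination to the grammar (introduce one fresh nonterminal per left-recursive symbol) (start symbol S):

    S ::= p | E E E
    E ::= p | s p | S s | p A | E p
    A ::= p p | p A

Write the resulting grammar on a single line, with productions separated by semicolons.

S ::= p | E E E; E ::= p E' | s p E' | S s E' | p A E'; A ::= p p | p A; E' ::= p E' | epsilon

Directly left-recursive nonterminal: E.
For E: α = {p}, β = {p, s p, S s, p A}. Rewrite as E → β E' and E' → α E' | ε.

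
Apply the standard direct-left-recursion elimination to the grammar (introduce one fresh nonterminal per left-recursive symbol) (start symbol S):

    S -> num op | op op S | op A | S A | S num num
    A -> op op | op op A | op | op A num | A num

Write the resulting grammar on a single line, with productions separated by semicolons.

Directly left-recursive nonterminals: S, A.
For S: α = {A, num num}, β = {num op, op op S, op A}. Rewrite as S → β S' and S' → α S' | ε.
For A: α = {num}, β = {op op, op op A, op, op A num}. Rewrite as A → β A' and A' → α A' | ε.

S -> num op S' | op op S S' | op A S'; A -> op op A' | op op A A' | op A' | op A num A'; S' -> A S' | num num S' | ε; A' -> num A' | ε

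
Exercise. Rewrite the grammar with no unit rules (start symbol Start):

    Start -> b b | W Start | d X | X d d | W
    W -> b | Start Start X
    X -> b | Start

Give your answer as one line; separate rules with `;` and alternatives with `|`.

Start -> b b | W Start | d X | X d d | b | Start Start X; W -> b | Start Start X; X -> b b | W Start | d X | X d d | b | Start Start X

Unit pairs: Start ⇒* {W}; X ⇒* {Start, W}.
For every A with A ⇒* B via unit rules, add B's non-unit alternatives to A; then delete every rule of the form X → Y.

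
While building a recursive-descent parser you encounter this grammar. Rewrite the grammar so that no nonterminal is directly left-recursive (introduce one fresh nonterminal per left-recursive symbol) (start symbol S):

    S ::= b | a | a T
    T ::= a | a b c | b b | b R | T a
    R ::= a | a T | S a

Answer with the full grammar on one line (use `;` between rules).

S ::= b | a | a T; T ::= a T' | a b c T' | b b T' | b R T'; R ::= a | a T | S a; T' ::= a T' | eps

Directly left-recursive nonterminal: T.
For T: α = {a}, β = {a, a b c, b b, b R}. Rewrite as T → β T' and T' → α T' | ε.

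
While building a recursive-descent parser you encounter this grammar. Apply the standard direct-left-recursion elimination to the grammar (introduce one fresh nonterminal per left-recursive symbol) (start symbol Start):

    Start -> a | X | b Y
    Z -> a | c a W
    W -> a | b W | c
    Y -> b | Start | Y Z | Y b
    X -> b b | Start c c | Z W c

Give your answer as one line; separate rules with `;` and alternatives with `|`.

Start -> a | X | b Y; Z -> a | c a W; W -> a | b W | c; Y -> b Y1 | Start Y1; X -> b b | Start c c | Z W c; Y1 -> Z Y1 | b Y1 | ε

Left recursion appears on Y.
For Y: α = {Z, b}, β = {b, Start}. Rewrite as Y → β Y1 and Y1 → α Y1 | ε.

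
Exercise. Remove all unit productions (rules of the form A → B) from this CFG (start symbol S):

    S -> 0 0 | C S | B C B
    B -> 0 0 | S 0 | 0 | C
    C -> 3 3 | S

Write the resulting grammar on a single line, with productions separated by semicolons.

S -> 0 0 | C S | B C B; B -> 0 0 | S 0 | 0 | 3 3 | C S | B C B; C -> 3 3 | 0 0 | C S | B C B

Unit pairs: B ⇒* {C, S}; C ⇒* {S}.
Replace each nonterminal's rules with the union of the non-unit rules of every nonterminal it unit-derives.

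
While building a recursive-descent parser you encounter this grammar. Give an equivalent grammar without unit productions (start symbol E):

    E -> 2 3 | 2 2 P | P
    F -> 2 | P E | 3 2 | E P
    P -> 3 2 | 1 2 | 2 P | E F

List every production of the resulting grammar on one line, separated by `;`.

E -> 2 3 | 2 2 P | 3 2 | 1 2 | 2 P | E F; F -> 2 | P E | 3 2 | E P; P -> 3 2 | 1 2 | 2 P | E F

Unit pairs: E ⇒* {P}.
For every A with A ⇒* B via unit rules, add B's non-unit alternatives to A; then delete every rule of the form X → Y.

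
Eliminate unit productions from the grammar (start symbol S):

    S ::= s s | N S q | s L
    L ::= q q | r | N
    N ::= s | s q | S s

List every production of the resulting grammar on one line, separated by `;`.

S ::= s s | N S q | s L; L ::= q q | r | s | s q | S s; N ::= s | s q | S s

Unit pairs: L ⇒* {N}.
Replace each nonterminal's rules with the union of the non-unit rules of every nonterminal it unit-derives.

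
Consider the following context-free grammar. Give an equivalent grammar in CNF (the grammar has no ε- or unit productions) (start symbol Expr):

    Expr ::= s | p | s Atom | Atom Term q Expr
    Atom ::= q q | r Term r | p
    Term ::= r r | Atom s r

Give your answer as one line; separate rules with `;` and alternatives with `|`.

Expr ::= s | p | X1 Atom | Atom Y1; Atom ::= X2 X2 | X3 Y3 | p; Term ::= X3 X3 | Atom Y4; X1 ::= s; X2 ::= q; X3 ::= r; Y1 ::= Term Y2; Y2 ::= X2 Expr; Y3 ::= Term X3; Y4 ::= X1 X3

Introduce a nonterminal for each terminal appearing in a rule of length ≥ 2: X1 → s, X2 → q, X3 → r.
Binarize each right-hand side of length ≥ 3 by chaining fresh nonterminals (Y1, Y2, …): affected rules were Expr → Atom Term X2 Expr; Atom → X3 Term X3; Term → Atom X1 X3.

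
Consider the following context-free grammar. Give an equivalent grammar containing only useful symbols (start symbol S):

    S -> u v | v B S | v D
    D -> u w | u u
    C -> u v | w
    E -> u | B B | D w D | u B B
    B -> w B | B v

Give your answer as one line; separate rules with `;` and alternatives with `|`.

S -> u v | v D; D -> u w | u u

Generating nonterminals: {C, D, E, S}.
Reachable from S after that: {D, S}.
Removed useless symbols: {B, C, E} and every production mentioning them.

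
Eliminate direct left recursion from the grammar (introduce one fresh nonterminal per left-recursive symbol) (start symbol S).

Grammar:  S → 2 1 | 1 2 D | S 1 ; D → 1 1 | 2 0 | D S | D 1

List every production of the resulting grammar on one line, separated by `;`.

S → 2 1 S' | 1 2 D S'; D → 1 1 D' | 2 0 D'; S' → 1 S' | ε; D' → S D' | 1 D' | ε

Directly left-recursive nonterminals: S, D.
For S: α = {1}, β = {2 1, 1 2 D}. Rewrite as S → β S' and S' → α S' | ε.
For D: α = {S, 1}, β = {1 1, 2 0}. Rewrite as D → β D' and D' → α D' | ε.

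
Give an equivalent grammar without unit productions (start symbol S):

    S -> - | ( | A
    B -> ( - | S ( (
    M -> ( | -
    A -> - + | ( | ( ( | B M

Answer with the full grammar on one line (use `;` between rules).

Unit pairs: S ⇒* {A}.
For every A with A ⇒* B via unit rules, add B's non-unit alternatives to A; then delete every rule of the form X → Y.

S -> - | ( | - + | ( ( | B M; B -> ( - | S ( (; M -> ( | -; A -> - + | ( | ( ( | B M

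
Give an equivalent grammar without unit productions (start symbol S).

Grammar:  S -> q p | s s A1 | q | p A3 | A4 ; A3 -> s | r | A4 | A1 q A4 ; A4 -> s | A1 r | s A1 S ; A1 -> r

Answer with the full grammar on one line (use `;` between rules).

S -> s | A1 r | s A1 S | q p | s s A1 | q | p A3; A3 -> s | A1 r | s A1 S | r | A1 q A4; A4 -> s | A1 r | s A1 S; A1 -> r

Unit pairs: A3 ⇒* {A4}; S ⇒* {A4}.
For each unit pair (A, B), copy every non-unit production of B to A, then drop all unit productions.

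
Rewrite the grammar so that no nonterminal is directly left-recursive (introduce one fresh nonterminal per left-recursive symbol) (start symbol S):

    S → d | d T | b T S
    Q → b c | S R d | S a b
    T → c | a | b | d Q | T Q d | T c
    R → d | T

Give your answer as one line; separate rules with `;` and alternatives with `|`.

Left recursion appears on T.
For T: α = {Q d, c}, β = {c, a, b, d Q}. Rewrite as T → β T' and T' → α T' | ε.

S → d | d T | b T S; Q → b c | S R d | S a b; T → c T' | a T' | b T' | d Q T'; R → d | T; T' → Q d T' | c T' | ε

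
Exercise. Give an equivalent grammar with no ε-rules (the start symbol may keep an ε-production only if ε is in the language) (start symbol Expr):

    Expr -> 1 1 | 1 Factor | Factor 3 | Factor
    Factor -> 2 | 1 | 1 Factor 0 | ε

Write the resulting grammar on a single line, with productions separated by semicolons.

Expr -> 1 1 | 1 Factor | 1 | Factor 3 | 3 | Factor | ε; Factor -> 2 | 1 | 1 Factor 0 | 1 0

Nullable nonterminals: {Expr, Factor}.
ε ∈ L(G) since Expr is nullable, so keep Expr → ε.
Add the nullable-subset variants: Expr → 1 Factor gives 1 Factor | 1. Expr → Factor 3 gives Factor 3 | 3. Factor → 1 Factor 0 gives 1 Factor 0 | 1 0.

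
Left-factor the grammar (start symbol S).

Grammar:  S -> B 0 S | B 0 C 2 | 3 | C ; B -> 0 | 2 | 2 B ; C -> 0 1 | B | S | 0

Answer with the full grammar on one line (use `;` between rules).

S has alternatives sharing prefix 'B 0': factor to S → B 0 S' with S' → S | C 2.
B has alternatives sharing prefix '2': factor to B → 2 B' with B' → ε | B.
C has alternatives sharing prefix '0': factor to C → 0 C' with C' → 1 | ε.

S -> 3 | C | B 0 S'; B -> 0 | 2 B'; C -> B | S | 0 C'; S' -> S | C 2; B' -> ε | B; C' -> 1 | ε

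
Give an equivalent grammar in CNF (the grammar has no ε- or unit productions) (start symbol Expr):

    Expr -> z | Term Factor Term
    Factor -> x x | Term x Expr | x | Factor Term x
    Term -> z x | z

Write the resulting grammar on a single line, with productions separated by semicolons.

Introduce a nonterminal for each terminal appearing in a rule of length ≥ 2: X1 → x, X2 → z.
Binarize each right-hand side of length ≥ 3 by chaining fresh nonterminals (Y1, Y2, …): affected rules were Expr → Term Factor Term; Factor → Term X1 Expr; Factor → Factor Term X1.

Expr -> z | Term Y1; Factor -> X1 X1 | Term Y2 | x | Factor Y3; Term -> X2 X1 | z; X1 -> x; X2 -> z; Y1 -> Factor Term; Y2 -> X1 Expr; Y3 -> Term X1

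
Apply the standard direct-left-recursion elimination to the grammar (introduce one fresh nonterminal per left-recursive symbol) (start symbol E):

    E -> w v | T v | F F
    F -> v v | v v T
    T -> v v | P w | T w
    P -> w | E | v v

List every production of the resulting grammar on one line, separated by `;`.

E -> w v | T v | F F; F -> v v | v v T; T -> v v T' | P w T'; P -> w | E | v v; T' -> w T' | ε

Directly left-recursive nonterminal: T.
For T: α = {w}, β = {v v, P w}. Rewrite as T → β T' and T' → α T' | ε.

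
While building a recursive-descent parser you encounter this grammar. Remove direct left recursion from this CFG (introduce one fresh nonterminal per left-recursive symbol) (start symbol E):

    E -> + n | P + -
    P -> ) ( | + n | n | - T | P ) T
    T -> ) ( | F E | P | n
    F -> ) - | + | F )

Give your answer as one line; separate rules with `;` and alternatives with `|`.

E -> + n | P + -; P -> ) ( P' | + n P' | n P' | - T P'; T -> ) ( | F E | P | n; F -> ) - F' | + F'; P' -> ) T P' | ε; F' -> ) F' | ε

P, F are directly left-recursive.
For P: α = {) T}, β = {) (, + n, n, - T}. Rewrite as P → β P' and P' → α P' | ε.
For F: α = {)}, β = {) -, +}. Rewrite as F → β F' and F' → α F' | ε.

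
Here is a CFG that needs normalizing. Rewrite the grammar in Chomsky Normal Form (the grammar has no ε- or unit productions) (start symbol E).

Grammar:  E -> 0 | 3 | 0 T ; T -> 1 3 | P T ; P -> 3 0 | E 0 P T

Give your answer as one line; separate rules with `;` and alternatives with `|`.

Introduce a nonterminal for each terminal appearing in a rule of length ≥ 2: X1 → 0, X2 → 1, X3 → 3.
Binarize each right-hand side of length ≥ 3 by chaining fresh nonterminals (Y1, Y2, …): affected rules were P → E X1 P T.

E -> 0 | 3 | X1 T; T -> X2 X3 | P T; P -> X3 X1 | E Y1; X1 -> 0; X2 -> 1; X3 -> 3; Y1 -> X1 Y2; Y2 -> P T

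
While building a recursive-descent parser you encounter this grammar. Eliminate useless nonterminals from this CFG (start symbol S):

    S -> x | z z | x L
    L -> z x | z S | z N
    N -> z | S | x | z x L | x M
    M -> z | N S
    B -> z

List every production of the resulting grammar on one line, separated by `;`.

Generating nonterminals: {B, L, M, N, S}.
Reachable from S after that: {L, M, N, S}.
Removed useless symbols: {B} and every production mentioning them.

S -> x | z z | x L; L -> z x | z S | z N; N -> z | S | x | z x L | x M; M -> z | N S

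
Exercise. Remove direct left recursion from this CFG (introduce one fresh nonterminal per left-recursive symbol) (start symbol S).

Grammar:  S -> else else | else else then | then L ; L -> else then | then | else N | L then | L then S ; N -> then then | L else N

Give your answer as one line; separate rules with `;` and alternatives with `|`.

S -> else else | else else then | then L; L -> else then L' | then L' | else N L'; N -> then then | L else N; L' -> then L' | then S L' | ε

Left recursion appears on L.
For L: α = {then, then S}, β = {else then, then, else N}. Rewrite as L → β L' and L' → α L' | ε.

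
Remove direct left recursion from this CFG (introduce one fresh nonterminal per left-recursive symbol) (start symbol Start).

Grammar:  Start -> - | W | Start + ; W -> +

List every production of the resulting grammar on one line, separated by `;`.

Start -> - Start1 | W Start1; W -> +; Start1 -> + Start1 | ε

Directly left-recursive nonterminal: Start.
For Start: α = {+}, β = {-, W}. Rewrite as Start → β Start1 and Start1 → α Start1 | ε.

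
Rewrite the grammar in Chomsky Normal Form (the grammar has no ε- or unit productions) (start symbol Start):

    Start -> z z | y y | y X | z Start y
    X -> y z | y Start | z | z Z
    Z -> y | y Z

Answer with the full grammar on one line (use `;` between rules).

Introduce a nonterminal for each terminal appearing in a rule of length ≥ 2: X1 → z, X2 → y.
Binarize each right-hand side of length ≥ 3 by chaining fresh nonterminals (Y1, Y2, …): affected rules were Start → X1 Start X2.

Start -> X1 X1 | X2 X2 | X2 X | X1 Y1; X -> X2 X1 | X2 Start | z | X1 Z; Z -> y | X2 Z; X1 -> z; X2 -> y; Y1 -> Start X2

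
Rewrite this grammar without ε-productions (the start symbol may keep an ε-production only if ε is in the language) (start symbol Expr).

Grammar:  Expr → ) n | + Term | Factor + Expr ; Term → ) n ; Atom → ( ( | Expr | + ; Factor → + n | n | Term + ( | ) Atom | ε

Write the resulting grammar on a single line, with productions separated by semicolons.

Nullable nonterminals: {Factor}.
ε ∉ L(G), so no ε-production is kept.
Expand every rule over subsets of its nullable positions: Expr → Factor + Expr gives Factor + Expr | + Expr.

Expr → ) n | + Term | Factor + Expr | + Expr; Term → ) n; Atom → ( ( | Expr | +; Factor → + n | n | Term + ( | ) Atom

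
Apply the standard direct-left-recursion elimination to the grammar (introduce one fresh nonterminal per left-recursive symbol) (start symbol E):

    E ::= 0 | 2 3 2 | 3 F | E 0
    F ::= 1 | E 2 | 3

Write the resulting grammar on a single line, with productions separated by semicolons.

E ::= 0 E' | 2 3 2 E' | 3 F E'; F ::= 1 | E 2 | 3; E' ::= 0 E' | epsilon

E is directly left-recursive.
For E: α = {0}, β = {0, 2 3 2, 3 F}. Rewrite as E → β E' and E' → α E' | ε.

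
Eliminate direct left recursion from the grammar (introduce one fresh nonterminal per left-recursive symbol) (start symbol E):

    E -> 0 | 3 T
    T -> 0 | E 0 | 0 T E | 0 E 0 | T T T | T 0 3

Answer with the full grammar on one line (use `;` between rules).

E -> 0 | 3 T; T -> 0 T' | E 0 T' | 0 T E T' | 0 E 0 T'; T' -> T T T' | 0 3 T' | ε

Left recursion appears on T.
For T: α = {T T, 0 3}, β = {0, E 0, 0 T E, 0 E 0}. Rewrite as T → β T' and T' → α T' | ε.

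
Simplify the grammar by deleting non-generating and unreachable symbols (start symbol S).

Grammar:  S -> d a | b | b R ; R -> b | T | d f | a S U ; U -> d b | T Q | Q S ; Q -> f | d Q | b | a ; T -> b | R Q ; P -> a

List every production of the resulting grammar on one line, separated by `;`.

Generating nonterminals: {P, Q, R, S, T, U}.
Reachable from S after that: {Q, R, S, T, U}.
Removed useless symbols: {P} and every production mentioning them.

S -> d a | b | b R; R -> b | T | d f | a S U; U -> d b | T Q | Q S; Q -> f | d Q | b | a; T -> b | R Q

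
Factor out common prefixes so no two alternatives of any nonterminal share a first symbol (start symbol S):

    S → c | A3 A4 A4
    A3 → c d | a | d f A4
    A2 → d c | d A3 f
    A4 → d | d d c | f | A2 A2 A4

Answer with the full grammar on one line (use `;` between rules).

S → c | A3 A4 A4; A3 → c d | a | d f A4; A2 → d A2'; A4 → f | A2 A2 A4 | d A4'; A2' → c | A3 f; A4' → epsilon | d c

A2 has alternatives sharing prefix 'd': factor to A2 → d A2' with A2' → c | A3 f.
A4 has alternatives sharing prefix 'd': factor to A4 → d A4' with A4' → ε | d c.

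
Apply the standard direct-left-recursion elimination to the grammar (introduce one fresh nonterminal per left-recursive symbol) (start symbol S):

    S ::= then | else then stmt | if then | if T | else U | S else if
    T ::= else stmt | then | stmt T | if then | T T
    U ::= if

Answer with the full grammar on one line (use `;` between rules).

S ::= then S' | else then stmt S' | if then S' | if T S' | else U S'; T ::= else stmt T' | then T' | stmt T T' | if then T'; U ::= if; S' ::= else if S' | epsilon; T' ::= T T' | epsilon

Left recursion appears on S, T.
For S: α = {else if}, β = {then, else then stmt, if then, if T, else U}. Rewrite as S → β S' and S' → α S' | ε.
For T: α = {T}, β = {else stmt, then, stmt T, if then}. Rewrite as T → β T' and T' → α T' | ε.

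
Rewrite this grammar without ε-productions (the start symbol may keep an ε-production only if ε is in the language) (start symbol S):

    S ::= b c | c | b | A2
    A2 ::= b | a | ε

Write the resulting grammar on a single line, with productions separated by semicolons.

Nullable nonterminals: {A2, S}.
ε ∈ L(G) since S is nullable, so keep S → ε.

S ::= b c | c | b | A2 | ε; A2 ::= b | a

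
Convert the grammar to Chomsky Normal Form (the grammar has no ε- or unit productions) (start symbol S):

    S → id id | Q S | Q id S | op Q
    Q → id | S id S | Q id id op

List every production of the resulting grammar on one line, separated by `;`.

S → X1 X1 | Q S | Q Y1 | X2 Q; Q → id | S Y2 | Q Y3; X1 → id; X2 → op; Y1 → X1 S; Y2 → X1 S; Y3 → X1 Y4; Y4 → X1 X2

Introduce a nonterminal for each terminal appearing in a rule of length ≥ 2: X1 → id, X2 → op.
Binarize each right-hand side of length ≥ 3 by chaining fresh nonterminals (Y1, Y2, …): affected rules were S → Q X1 S; Q → S X1 S; Q → Q X1 X1 X2.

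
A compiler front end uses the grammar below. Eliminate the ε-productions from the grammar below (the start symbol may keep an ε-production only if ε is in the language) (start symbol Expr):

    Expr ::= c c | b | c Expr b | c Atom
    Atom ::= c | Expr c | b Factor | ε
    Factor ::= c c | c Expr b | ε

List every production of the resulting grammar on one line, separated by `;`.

Expr ::= c c | b | c Expr b | c Atom | c; Atom ::= c | Expr c | b Factor | b; Factor ::= c c | c Expr b

Nullable set = {Atom, Factor}.
ε ∉ L(G), so no ε-production is kept.
Add the nullable-subset variants: Expr → c Atom gives c Atom | c. Atom → b Factor gives b Factor | b.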